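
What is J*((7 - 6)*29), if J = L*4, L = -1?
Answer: -116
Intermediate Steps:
J = -4 (J = -1*4 = -4)
J*((7 - 6)*29) = -4*(7 - 6)*29 = -4*29 = -116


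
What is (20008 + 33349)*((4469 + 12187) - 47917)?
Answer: -1667993177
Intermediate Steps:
(20008 + 33349)*((4469 + 12187) - 47917) = 53357*(16656 - 47917) = 53357*(-31261) = -1667993177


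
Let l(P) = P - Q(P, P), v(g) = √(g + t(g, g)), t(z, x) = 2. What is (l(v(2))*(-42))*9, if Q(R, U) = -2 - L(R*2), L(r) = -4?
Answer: 0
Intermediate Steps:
v(g) = √(2 + g) (v(g) = √(g + 2) = √(2 + g))
Q(R, U) = 2 (Q(R, U) = -2 - 1*(-4) = -2 + 4 = 2)
l(P) = -2 + P (l(P) = P - 1*2 = P - 2 = -2 + P)
(l(v(2))*(-42))*9 = ((-2 + √(2 + 2))*(-42))*9 = ((-2 + √4)*(-42))*9 = ((-2 + 2)*(-42))*9 = (0*(-42))*9 = 0*9 = 0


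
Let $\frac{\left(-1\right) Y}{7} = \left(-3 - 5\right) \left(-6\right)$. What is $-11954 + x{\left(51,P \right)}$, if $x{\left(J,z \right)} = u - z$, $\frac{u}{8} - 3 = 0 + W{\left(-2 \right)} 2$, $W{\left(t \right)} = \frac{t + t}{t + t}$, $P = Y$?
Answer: $-11578$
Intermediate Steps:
$Y = -336$ ($Y = - 7 \left(-3 - 5\right) \left(-6\right) = - 7 \left(\left(-8\right) \left(-6\right)\right) = \left(-7\right) 48 = -336$)
$P = -336$
$W{\left(t \right)} = 1$ ($W{\left(t \right)} = \frac{2 t}{2 t} = 2 t \frac{1}{2 t} = 1$)
$u = 40$ ($u = 24 + 8 \left(0 + 1 \cdot 2\right) = 24 + 8 \left(0 + 2\right) = 24 + 8 \cdot 2 = 24 + 16 = 40$)
$x{\left(J,z \right)} = 40 - z$
$-11954 + x{\left(51,P \right)} = -11954 + \left(40 - -336\right) = -11954 + \left(40 + 336\right) = -11954 + 376 = -11578$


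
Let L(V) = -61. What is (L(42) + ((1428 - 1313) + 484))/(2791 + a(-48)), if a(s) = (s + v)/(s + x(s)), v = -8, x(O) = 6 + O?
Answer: 90/467 ≈ 0.19272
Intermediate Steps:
a(s) = (-8 + s)/(6 + 2*s) (a(s) = (s - 8)/(s + (6 + s)) = (-8 + s)/(6 + 2*s))
(L(42) + ((1428 - 1313) + 484))/(2791 + a(-48)) = (-61 + ((1428 - 1313) + 484))/(2791 + (-8 - 48)/(2*(3 - 48))) = (-61 + (115 + 484))/(2791 + (½)*(-56)/(-45)) = (-61 + 599)/(2791 + (½)*(-1/45)*(-56)) = 538/(2791 + 28/45) = 538/(125623/45) = 538*(45/125623) = 90/467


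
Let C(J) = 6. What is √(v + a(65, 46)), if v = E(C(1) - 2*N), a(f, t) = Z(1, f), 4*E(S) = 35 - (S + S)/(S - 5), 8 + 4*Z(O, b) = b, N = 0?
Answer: 2*√5 ≈ 4.4721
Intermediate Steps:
Z(O, b) = -2 + b/4
E(S) = 35/4 - S/(2*(-5 + S)) (E(S) = (35 - (S + S)/(S - 5))/4 = (35 - 2*S/(-5 + S))/4 = 35/4 - S/(2*(-5 + S)))
a(f, t) = -2 + f/4
v = 23/4 (v = (-175 + 33*(6 - 2*0))/(4*(-5 + (6 - 2*0))) = (-175 + 33*(6 + 0))/(4*(-5 + (6 + 0))) = (-175 + 33*6)/(4*(-5 + 6)) = (¼)*(-175 + 198)/1 = (¼)*1*23 = 23/4 ≈ 5.7500)
√(v + a(65, 46)) = √(23/4 + (-2 + (¼)*65)) = √(23/4 + (-2 + 65/4)) = √(23/4 + 57/4) = √20 = 2*√5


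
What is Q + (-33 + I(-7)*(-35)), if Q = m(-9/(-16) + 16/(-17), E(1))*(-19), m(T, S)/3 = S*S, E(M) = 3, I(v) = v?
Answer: -301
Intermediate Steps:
m(T, S) = 3*S² (m(T, S) = 3*(S*S) = 3*S²)
Q = -513 (Q = (3*3²)*(-19) = (3*9)*(-19) = 27*(-19) = -513)
Q + (-33 + I(-7)*(-35)) = -513 + (-33 - 7*(-35)) = -513 + (-33 + 245) = -513 + 212 = -301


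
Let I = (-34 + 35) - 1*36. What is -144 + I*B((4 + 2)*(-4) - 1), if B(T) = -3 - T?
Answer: -914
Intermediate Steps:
I = -35 (I = 1 - 36 = -35)
-144 + I*B((4 + 2)*(-4) - 1) = -144 - 35*(-3 - ((4 + 2)*(-4) - 1)) = -144 - 35*(-3 - (6*(-4) - 1)) = -144 - 35*(-3 - (-24 - 1)) = -144 - 35*(-3 - 1*(-25)) = -144 - 35*(-3 + 25) = -144 - 35*22 = -144 - 770 = -914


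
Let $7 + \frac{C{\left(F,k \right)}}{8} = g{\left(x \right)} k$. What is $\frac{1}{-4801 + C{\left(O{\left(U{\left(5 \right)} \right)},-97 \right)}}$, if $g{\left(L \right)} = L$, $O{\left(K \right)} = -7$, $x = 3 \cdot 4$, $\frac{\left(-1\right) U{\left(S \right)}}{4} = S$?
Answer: $- \frac{1}{14169} \approx -7.0577 \cdot 10^{-5}$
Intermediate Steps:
$U{\left(S \right)} = - 4 S$
$x = 12$
$C{\left(F,k \right)} = -56 + 96 k$ ($C{\left(F,k \right)} = -56 + 8 \cdot 12 k = -56 + 96 k$)
$\frac{1}{-4801 + C{\left(O{\left(U{\left(5 \right)} \right)},-97 \right)}} = \frac{1}{-4801 + \left(-56 + 96 \left(-97\right)\right)} = \frac{1}{-4801 - 9368} = \frac{1}{-14169} = - \frac{1}{14169}$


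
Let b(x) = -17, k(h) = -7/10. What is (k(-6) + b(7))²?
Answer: 31329/100 ≈ 313.29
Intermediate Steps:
k(h) = -7/10 (k(h) = -7*⅒ = -7/10)
(k(-6) + b(7))² = (-7/10 - 17)² = (-177/10)² = 31329/100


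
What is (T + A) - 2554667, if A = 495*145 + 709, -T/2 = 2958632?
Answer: -8399447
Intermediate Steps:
T = -5917264 (T = -2*2958632 = -5917264)
A = 72484 (A = 71775 + 709 = 72484)
(T + A) - 2554667 = (-5917264 + 72484) - 2554667 = -5844780 - 2554667 = -8399447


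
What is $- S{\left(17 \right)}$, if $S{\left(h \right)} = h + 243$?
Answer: $-260$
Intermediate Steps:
$S{\left(h \right)} = 243 + h$
$- S{\left(17 \right)} = - (243 + 17) = \left(-1\right) 260 = -260$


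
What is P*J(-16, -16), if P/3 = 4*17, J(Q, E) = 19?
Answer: 3876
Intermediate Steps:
P = 204 (P = 3*(4*17) = 3*68 = 204)
P*J(-16, -16) = 204*19 = 3876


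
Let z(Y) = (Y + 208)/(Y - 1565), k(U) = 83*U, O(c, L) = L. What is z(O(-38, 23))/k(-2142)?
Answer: 11/13054572 ≈ 8.4262e-7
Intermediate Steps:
z(Y) = (208 + Y)/(-1565 + Y)
z(O(-38, 23))/k(-2142) = ((208 + 23)/(-1565 + 23))/((83*(-2142))) = (231/(-1542))/(-177786) = -1/1542*231*(-1/177786) = -77/514*(-1/177786) = 11/13054572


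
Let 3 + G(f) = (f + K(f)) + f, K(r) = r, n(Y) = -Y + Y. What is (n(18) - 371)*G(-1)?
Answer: 2226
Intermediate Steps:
n(Y) = 0
G(f) = -3 + 3*f (G(f) = -3 + ((f + f) + f) = -3 + (2*f + f) = -3 + 3*f)
(n(18) - 371)*G(-1) = (0 - 371)*(-3 + 3*(-1)) = -371*(-3 - 3) = -371*(-6) = 2226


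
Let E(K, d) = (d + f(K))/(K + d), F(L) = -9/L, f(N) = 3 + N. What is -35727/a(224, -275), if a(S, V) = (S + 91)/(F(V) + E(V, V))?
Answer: -1345717/11550 ≈ -116.51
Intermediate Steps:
E(K, d) = (3 + K + d)/(K + d) (E(K, d) = (d + (3 + K))/(K + d) = (3 + K + d)/(K + d))
a(S, V) = (91 + S)/(-9/V + (3 + 2*V)/(2*V)) (a(S, V) = (S + 91)/(-9/V + (3 + V + V)/(V + V)) = (91 + S)/(-9/V + (3 + 2*V)/((2*V))) = (91 + S)/(-9/V + (1/(2*V))*(3 + 2*V)) = (91 + S)/(-9/V + (3 + 2*V)/(2*V)))
-35727/a(224, -275) = -35727*(-(-15 + 2*(-275))/(550*(91 + 224))) = -35727/(2*(-275)*315/(-15 - 550)) = -35727/(2*(-275)*315/(-565)) = -35727/(2*(-275)*(-1/565)*315) = -35727/34650/113 = -35727*113/34650 = -1345717/11550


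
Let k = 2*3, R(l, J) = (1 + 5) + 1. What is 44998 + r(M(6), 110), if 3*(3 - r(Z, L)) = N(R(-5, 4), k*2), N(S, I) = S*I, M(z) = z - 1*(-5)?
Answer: 44973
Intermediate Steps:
M(z) = 5 + z (M(z) = z + 5 = 5 + z)
R(l, J) = 7 (R(l, J) = 6 + 1 = 7)
k = 6
N(S, I) = I*S
r(Z, L) = -25 (r(Z, L) = 3 - 6*2*7/3 = 3 - 4*7 = 3 - ⅓*84 = 3 - 28 = -25)
44998 + r(M(6), 110) = 44998 - 25 = 44973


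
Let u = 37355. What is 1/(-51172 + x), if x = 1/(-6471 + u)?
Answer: -30884/1580396047 ≈ -1.9542e-5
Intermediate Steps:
x = 1/30884 (x = 1/(-6471 + 37355) = 1/30884 ≈ 3.2379e-5)
1/(-51172 + x) = 1/(-51172 + 1/30884) = 1/(-1580396047/30884) = -30884/1580396047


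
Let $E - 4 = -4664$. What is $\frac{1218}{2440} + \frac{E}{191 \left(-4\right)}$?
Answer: $\frac{1537619}{233020} \approx 6.5987$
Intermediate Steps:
$E = -4660$ ($E = 4 - 4664 = -4660$)
$\frac{1218}{2440} + \frac{E}{191 \left(-4\right)} = \frac{1218}{2440} - \frac{4660}{191 \left(-4\right)} = 1218 \cdot \frac{1}{2440} - \frac{4660}{-764} = \frac{609}{1220} - - \frac{1165}{191} = \frac{609}{1220} + \frac{1165}{191} = \frac{1537619}{233020}$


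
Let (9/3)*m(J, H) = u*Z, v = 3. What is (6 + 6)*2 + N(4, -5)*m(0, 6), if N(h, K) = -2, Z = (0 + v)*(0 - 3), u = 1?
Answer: 30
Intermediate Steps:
Z = -9 (Z = (0 + 3)*(0 - 3) = 3*(-3) = -9)
m(J, H) = -3 (m(J, H) = (1*(-9))/3 = (1/3)*(-9) = -3)
(6 + 6)*2 + N(4, -5)*m(0, 6) = (6 + 6)*2 - 2*(-3) = 12*2 + 6 = 24 + 6 = 30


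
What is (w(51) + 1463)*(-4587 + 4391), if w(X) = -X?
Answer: -276752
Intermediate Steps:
(w(51) + 1463)*(-4587 + 4391) = (-1*51 + 1463)*(-4587 + 4391) = (-51 + 1463)*(-196) = 1412*(-196) = -276752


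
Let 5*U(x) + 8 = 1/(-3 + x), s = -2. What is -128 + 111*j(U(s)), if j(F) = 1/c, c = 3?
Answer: -91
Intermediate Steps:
U(x) = -8/5 + 1/(5*(-3 + x))
j(F) = ⅓ (j(F) = 1/3 = ⅓)
-128 + 111*j(U(s)) = -128 + 111*(⅓) = -128 + 37 = -91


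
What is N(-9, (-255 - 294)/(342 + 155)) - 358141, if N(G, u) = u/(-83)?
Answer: -14773673842/41251 ≈ -3.5814e+5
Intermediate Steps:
N(G, u) = -u/83 (N(G, u) = u*(-1/83) = -u/83)
N(-9, (-255 - 294)/(342 + 155)) - 358141 = -(-255 - 294)/(83*(342 + 155)) - 358141 = -(-549)/(83*497) - 358141 = -1/83*(-549/497) - 358141 = 549/41251 - 358141 = -14773673842/41251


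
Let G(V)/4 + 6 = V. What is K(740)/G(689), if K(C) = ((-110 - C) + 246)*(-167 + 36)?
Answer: 19781/683 ≈ 28.962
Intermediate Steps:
G(V) = -24 + 4*V
K(C) = -17816 + 131*C (K(C) = (136 - C)*(-131) = -17816 + 131*C)
K(740)/G(689) = (-17816 + 131*740)/(-24 + 4*689) = (-17816 + 96940)/(-24 + 2756) = 79124/2732 = 79124*(1/2732) = 19781/683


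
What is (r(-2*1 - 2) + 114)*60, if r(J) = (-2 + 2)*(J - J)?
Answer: 6840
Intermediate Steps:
r(J) = 0 (r(J) = 0*0 = 0)
(r(-2*1 - 2) + 114)*60 = (0 + 114)*60 = 114*60 = 6840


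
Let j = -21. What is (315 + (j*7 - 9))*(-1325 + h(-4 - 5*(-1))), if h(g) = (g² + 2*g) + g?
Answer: -210039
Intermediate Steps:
h(g) = g² + 3*g
(315 + (j*7 - 9))*(-1325 + h(-4 - 5*(-1))) = (315 + (-21*7 - 9))*(-1325 + (-4 - 5*(-1))*(3 + (-4 - 5*(-1)))) = (315 + (-147 - 9))*(-1325 + (-4 + 5)*(3 + (-4 + 5))) = (315 - 156)*(-1325 + 1*(3 + 1)) = 159*(-1325 + 1*4) = 159*(-1325 + 4) = 159*(-1321) = -210039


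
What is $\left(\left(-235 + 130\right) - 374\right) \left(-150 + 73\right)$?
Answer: $36883$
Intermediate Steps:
$\left(\left(-235 + 130\right) - 374\right) \left(-150 + 73\right) = \left(-105 - 374\right) \left(-77\right) = \left(-479\right) \left(-77\right) = 36883$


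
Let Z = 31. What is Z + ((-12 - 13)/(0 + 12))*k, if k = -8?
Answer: 143/3 ≈ 47.667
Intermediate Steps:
Z + ((-12 - 13)/(0 + 12))*k = 31 + ((-12 - 13)/(0 + 12))*(-8) = 31 - 25/12*(-8) = 31 + 50/3 = 143/3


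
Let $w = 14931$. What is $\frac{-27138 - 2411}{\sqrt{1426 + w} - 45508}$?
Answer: $\frac{1344715892}{2070961707} + \frac{29549 \sqrt{16357}}{2070961707} \approx 0.65114$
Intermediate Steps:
$\frac{-27138 - 2411}{\sqrt{1426 + w} - 45508} = \frac{-27138 - 2411}{\sqrt{1426 + 14931} - 45508} = - \frac{29549}{\sqrt{16357} - 45508} = - \frac{29549}{-45508 + \sqrt{16357}}$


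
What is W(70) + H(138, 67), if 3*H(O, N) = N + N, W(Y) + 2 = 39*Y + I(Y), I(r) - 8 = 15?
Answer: 8387/3 ≈ 2795.7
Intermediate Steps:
I(r) = 23 (I(r) = 8 + 15 = 23)
W(Y) = 21 + 39*Y (W(Y) = -2 + (39*Y + 23) = -2 + (23 + 39*Y) = 21 + 39*Y)
H(O, N) = 2*N/3 (H(O, N) = (N + N)/3 = (2*N)/3 = 2*N/3)
W(70) + H(138, 67) = (21 + 39*70) + (2/3)*67 = (21 + 2730) + 134/3 = 2751 + 134/3 = 8387/3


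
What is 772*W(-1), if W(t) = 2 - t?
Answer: 2316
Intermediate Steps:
772*W(-1) = 772*(2 - 1*(-1)) = 772*(2 + 1) = 772*3 = 2316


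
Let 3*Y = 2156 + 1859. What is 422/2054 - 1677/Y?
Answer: -4319672/4123405 ≈ -1.0476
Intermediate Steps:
Y = 4015/3 (Y = (2156 + 1859)/3 = (⅓)*4015 = 4015/3 ≈ 1338.3)
422/2054 - 1677/Y = 422/2054 - 1677/4015/3 = 422*(1/2054) - 1677*3/4015 = 211/1027 - 5031/4015 = -4319672/4123405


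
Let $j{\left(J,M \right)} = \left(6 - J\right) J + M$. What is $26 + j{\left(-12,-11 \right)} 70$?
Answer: $-15864$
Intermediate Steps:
$j{\left(J,M \right)} = M + J \left(6 - J\right)$ ($j{\left(J,M \right)} = J \left(6 - J\right) + M = M + J \left(6 - J\right)$)
$26 + j{\left(-12,-11 \right)} 70 = 26 + \left(-11 - \left(-12\right)^{2} + 6 \left(-12\right)\right) 70 = 26 + \left(-11 - 144 - 72\right) 70 = 26 - 15890 = -15864$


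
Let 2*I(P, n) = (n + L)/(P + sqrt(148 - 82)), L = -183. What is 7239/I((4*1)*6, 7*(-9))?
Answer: -57912/41 - 2413*sqrt(66)/41 ≈ -1890.6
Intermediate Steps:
I(P, n) = (-183 + n)/(2*(P + sqrt(66))) (I(P, n) = ((n - 183)/(P + sqrt(148 - 82)))/2 = ((-183 + n)/(P + sqrt(66)))/2 = (-183 + n)/(2*(P + sqrt(66))))
7239/I((4*1)*6, 7*(-9)) = 7239/(((-183 + 7*(-9))/(2*((4*1)*6 + sqrt(66))))) = 7239/(((-183 - 63)/(2*(4*6 + sqrt(66))))) = 7239/(((1/2)*(-246)/(24 + sqrt(66)))) = 7239/((-123/(24 + sqrt(66)))) = 7239*(-8/41 - sqrt(66)/123) = -57912/41 - 2413*sqrt(66)/41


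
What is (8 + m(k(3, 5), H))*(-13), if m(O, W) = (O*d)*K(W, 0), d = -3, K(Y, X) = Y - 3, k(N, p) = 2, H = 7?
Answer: 208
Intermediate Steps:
K(Y, X) = -3 + Y
m(O, W) = -3*O*(-3 + W) (m(O, W) = (O*(-3))*(-3 + W) = (-3*O)*(-3 + W) = -3*O*(-3 + W))
(8 + m(k(3, 5), H))*(-13) = (8 + 3*2*(3 - 1*7))*(-13) = (8 + 3*2*(3 - 7))*(-13) = (8 + 3*2*(-4))*(-13) = (8 - 24)*(-13) = -16*(-13) = 208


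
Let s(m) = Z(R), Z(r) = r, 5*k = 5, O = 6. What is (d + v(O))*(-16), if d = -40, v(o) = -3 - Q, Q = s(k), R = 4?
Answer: 752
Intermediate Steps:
k = 1 (k = (1/5)*5 = 1)
s(m) = 4
Q = 4
v(o) = -7 (v(o) = -3 - 1*4 = -3 - 4 = -7)
(d + v(O))*(-16) = (-40 - 7)*(-16) = -47*(-16) = 752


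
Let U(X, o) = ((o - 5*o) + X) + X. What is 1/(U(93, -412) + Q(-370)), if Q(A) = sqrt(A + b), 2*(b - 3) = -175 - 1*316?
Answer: 524/961191 - 5*I*sqrt(2)/961191 ≈ 0.00054516 - 7.3566e-6*I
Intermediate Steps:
b = -485/2 (b = 3 + (-175 - 1*316)/2 = 3 + (-175 - 316)/2 = 3 + (1/2)*(-491) = 3 - 491/2 = -485/2 ≈ -242.50)
U(X, o) = -4*o + 2*X (U(X, o) = (-4*o + X) + X = (X - 4*o) + X = -4*o + 2*X)
Q(A) = sqrt(-485/2 + A) (Q(A) = sqrt(A - 485/2) = sqrt(-485/2 + A))
1/(U(93, -412) + Q(-370)) = 1/((-4*(-412) + 2*93) + sqrt(-970 + 4*(-370))/2) = 1/((1648 + 186) + sqrt(-970 - 1480)/2) = 1/(1834 + sqrt(-2450)/2) = 1/(1834 + (35*I*sqrt(2))/2) = 1/(1834 + 35*I*sqrt(2)/2)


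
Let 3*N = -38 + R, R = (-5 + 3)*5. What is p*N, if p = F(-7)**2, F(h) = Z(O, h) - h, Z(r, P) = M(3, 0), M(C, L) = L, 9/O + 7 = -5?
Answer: -784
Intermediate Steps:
O = -3/4 (O = 9/(-7 - 5) = 9/(-12) = 9*(-1/12) = -3/4 ≈ -0.75000)
Z(r, P) = 0
R = -10 (R = -2*5 = -10)
F(h) = -h (F(h) = 0 - h = -h)
N = -16 (N = (-38 - 10)/3 = (1/3)*(-48) = -16)
p = 49 (p = (-1*(-7))**2 = 7**2 = 49)
p*N = 49*(-16) = -784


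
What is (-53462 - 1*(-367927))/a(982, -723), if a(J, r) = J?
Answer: 314465/982 ≈ 320.23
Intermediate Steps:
(-53462 - 1*(-367927))/a(982, -723) = (-53462 - 1*(-367927))/982 = (-53462 + 367927)*(1/982) = 314465*(1/982) = 314465/982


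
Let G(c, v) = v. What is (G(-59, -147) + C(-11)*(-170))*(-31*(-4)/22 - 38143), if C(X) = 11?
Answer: 846153687/11 ≈ 7.6923e+7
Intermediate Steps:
(G(-59, -147) + C(-11)*(-170))*(-31*(-4)/22 - 38143) = (-147 + 11*(-170))*(-31*(-4)/22 - 38143) = (-147 - 1870)*(124*(1/22) - 38143) = -2017*(62/11 - 38143) = -2017*(-419511/11) = 846153687/11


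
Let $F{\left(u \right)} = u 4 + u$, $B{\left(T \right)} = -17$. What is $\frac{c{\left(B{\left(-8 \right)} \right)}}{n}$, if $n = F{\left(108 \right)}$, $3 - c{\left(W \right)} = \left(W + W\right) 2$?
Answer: $\frac{71}{540} \approx 0.13148$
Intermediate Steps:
$c{\left(W \right)} = 3 - 4 W$ ($c{\left(W \right)} = 3 - \left(W + W\right) 2 = 3 - 2 W 2 = 3 - 4 W$)
$F{\left(u \right)} = 5 u$ ($F{\left(u \right)} = 4 u + u = 5 u$)
$n = 540$ ($n = 5 \cdot 108 = 540$)
$\frac{c{\left(B{\left(-8 \right)} \right)}}{n} = \frac{3 - -68}{540} = \left(3 + 68\right) \frac{1}{540} = 71 \cdot \frac{1}{540} = \frac{71}{540}$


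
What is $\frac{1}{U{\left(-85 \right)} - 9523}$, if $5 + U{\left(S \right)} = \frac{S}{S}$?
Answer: $- \frac{1}{9527} \approx -0.00010496$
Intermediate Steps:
$U{\left(S \right)} = -4$ ($U{\left(S \right)} = -5 + \frac{S}{S} = -5 + 1 = -4$)
$\frac{1}{U{\left(-85 \right)} - 9523} = \frac{1}{-4 - 9523} = \frac{1}{-9527} = - \frac{1}{9527}$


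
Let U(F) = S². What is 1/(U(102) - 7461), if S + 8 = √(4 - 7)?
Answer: I/(8*(-925*I + 2*√3)) ≈ -0.00013513 + 5.0607e-7*I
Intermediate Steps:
S = -8 + I*√3 (S = -8 + √(4 - 7) = -8 + √(-3) = -8 + I*√3 ≈ -8.0 + 1.732*I)
U(F) = (-8 + I*√3)²
1/(U(102) - 7461) = 1/((8 - I*√3)² - 7461) = 1/(-7461 + (8 - I*√3)²)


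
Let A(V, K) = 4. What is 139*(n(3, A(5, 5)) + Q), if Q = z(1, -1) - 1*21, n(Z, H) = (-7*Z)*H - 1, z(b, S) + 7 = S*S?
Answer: -15568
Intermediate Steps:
z(b, S) = -7 + S² (z(b, S) = -7 + S*S = -7 + S²)
n(Z, H) = -1 - 7*H*Z (n(Z, H) = -7*H*Z - 1 = -1 - 7*H*Z)
Q = -27 (Q = (-7 + (-1)²) - 1*21 = (-7 + 1) - 21 = -6 - 21 = -27)
139*(n(3, A(5, 5)) + Q) = 139*((-1 - 7*4*3) - 27) = 139*((-1 - 84) - 27) = 139*(-85 - 27) = 139*(-112) = -15568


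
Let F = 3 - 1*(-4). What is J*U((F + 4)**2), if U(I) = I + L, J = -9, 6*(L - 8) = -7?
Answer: -2301/2 ≈ -1150.5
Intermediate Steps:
L = 41/6 (L = 8 + (1/6)*(-7) = 8 - 7/6 = 41/6 ≈ 6.8333)
F = 7 (F = 3 + 4 = 7)
U(I) = 41/6 + I (U(I) = I + 41/6 = 41/6 + I)
J*U((F + 4)**2) = -9*(41/6 + (7 + 4)**2) = -9*(41/6 + 11**2) = -9*(41/6 + 121) = -9*767/6 = -2301/2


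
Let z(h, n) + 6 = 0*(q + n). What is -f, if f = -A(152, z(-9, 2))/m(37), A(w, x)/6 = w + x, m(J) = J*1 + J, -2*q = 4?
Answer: 438/37 ≈ 11.838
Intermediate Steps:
q = -2 (q = -½*4 = -2)
z(h, n) = -6 (z(h, n) = -6 + 0*(-2 + n) = -6 + 0 = -6)
m(J) = 2*J (m(J) = J + J = 2*J)
A(w, x) = 6*w + 6*x (A(w, x) = 6*(w + x) = 6*w + 6*x)
f = -438/37 (f = -(6*152 + 6*(-6))/(2*37) = -(912 - 36)/74 = -876/74 = -1*438/37 = -438/37 ≈ -11.838)
-f = -1*(-438/37) = 438/37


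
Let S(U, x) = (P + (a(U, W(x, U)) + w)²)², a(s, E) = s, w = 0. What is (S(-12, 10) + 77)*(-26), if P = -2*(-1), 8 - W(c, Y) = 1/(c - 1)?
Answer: -556218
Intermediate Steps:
W(c, Y) = 8 - 1/(-1 + c) (W(c, Y) = 8 - 1/(c - 1) = 8 - 1/(-1 + c))
P = 2
S(U, x) = (2 + U²)² (S(U, x) = (2 + (U + 0)²)² = (2 + U²)²)
(S(-12, 10) + 77)*(-26) = ((2 + (-12)²)² + 77)*(-26) = ((2 + 144)² + 77)*(-26) = (146² + 77)*(-26) = (21316 + 77)*(-26) = 21393*(-26) = -556218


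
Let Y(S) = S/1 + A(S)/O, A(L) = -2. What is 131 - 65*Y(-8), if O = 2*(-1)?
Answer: 586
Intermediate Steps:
O = -2
Y(S) = 1 + S (Y(S) = S/1 - 2/(-2) = S*1 - 2*(-½) = S + 1 = 1 + S)
131 - 65*Y(-8) = 131 - 65*(1 - 8) = 131 - 65*(-7) = 131 + 455 = 586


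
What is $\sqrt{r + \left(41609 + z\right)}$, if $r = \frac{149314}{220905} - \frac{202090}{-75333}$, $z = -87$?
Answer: $\frac{\sqrt{141974382800592882625430}}{1849048485} \approx 203.78$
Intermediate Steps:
$r = \frac{18630321004}{5547145455}$ ($r = 149314 \cdot \frac{1}{220905} - - \frac{202090}{75333} = \frac{149314}{220905} + \frac{202090}{75333} = \frac{18630321004}{5547145455} \approx 3.3585$)
$\sqrt{r + \left(41609 + z\right)} = \sqrt{\frac{18630321004}{5547145455} + \left(41609 - 87\right)} = \sqrt{\frac{18630321004}{5547145455} + 41522} = \sqrt{\frac{230347203903514}{5547145455}} = \frac{\sqrt{141974382800592882625430}}{1849048485}$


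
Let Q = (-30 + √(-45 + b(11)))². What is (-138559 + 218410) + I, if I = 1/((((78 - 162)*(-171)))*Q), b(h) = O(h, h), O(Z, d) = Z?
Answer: 5*(13763757168*√34 + 198656895125*I)/(28728*(30*√34 + 433*I)) ≈ 79851.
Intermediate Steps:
b(h) = h
Q = (-30 + I*√34)² (Q = (-30 + √(-45 + 11))² = (-30 + √(-34))² = (-30 + I*√34)² ≈ 866.0 - 349.86*I)
I = 1/(14364*(30 - I*√34)²) (I = 1/((((78 - 162)*(-171)))*((30 - I*√34)²)) = 1/(((-84*(-171)))*(30 - I*√34)²) = 1/(14364*(30 - I*√34)²) ≈ 6.9111e-8 + 2.792e-8*I)
(-138559 + 218410) + I = (-138559 + 218410) + I/(28728*(30*√34 + 433*I)) = 79851 + I/(28728*(30*√34 + 433*I))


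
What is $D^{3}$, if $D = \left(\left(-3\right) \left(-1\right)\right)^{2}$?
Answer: $729$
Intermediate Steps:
$D = 9$ ($D = 3^{2} = 9$)
$D^{3} = 9^{3} = 729$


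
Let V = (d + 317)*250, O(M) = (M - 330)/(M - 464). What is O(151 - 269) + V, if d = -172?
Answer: 10548974/291 ≈ 36251.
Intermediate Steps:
O(M) = (-330 + M)/(-464 + M)
V = 36250 (V = (-172 + 317)*250 = 145*250 = 36250)
O(151 - 269) + V = (-330 + (151 - 269))/(-464 + (151 - 269)) + 36250 = (-330 - 118)/(-464 - 118) + 36250 = -448/(-582) + 36250 = -1/582*(-448) + 36250 = 224/291 + 36250 = 10548974/291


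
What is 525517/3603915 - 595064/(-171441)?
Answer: 248295026173/68650976835 ≈ 3.6168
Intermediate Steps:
525517/3603915 - 595064/(-171441) = 525517*(1/3603915) - 595064*(-1/171441) = 525517/3603915 + 595064/171441 = 248295026173/68650976835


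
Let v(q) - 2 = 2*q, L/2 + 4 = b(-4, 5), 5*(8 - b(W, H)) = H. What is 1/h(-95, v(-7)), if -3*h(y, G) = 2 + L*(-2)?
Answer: 3/10 ≈ 0.30000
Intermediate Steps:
b(W, H) = 8 - H/5
L = 6 (L = -8 + 2*(8 - ⅕*5) = -8 + 2*(8 - 1) = -8 + 2*7 = -8 + 14 = 6)
v(q) = 2 + 2*q
h(y, G) = 10/3 (h(y, G) = -(2 + 6*(-2))/3 = -(2 - 12)/3 = -⅓*(-10) = 10/3)
1/h(-95, v(-7)) = 1/(10/3) = 3/10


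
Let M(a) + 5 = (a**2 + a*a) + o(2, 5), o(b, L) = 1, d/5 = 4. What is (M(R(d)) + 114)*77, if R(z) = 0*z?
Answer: 8470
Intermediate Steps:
d = 20 (d = 5*4 = 20)
R(z) = 0
M(a) = -4 + 2*a**2 (M(a) = -5 + ((a**2 + a*a) + 1) = -5 + ((a**2 + a**2) + 1) = -5 + (2*a**2 + 1) = -5 + (1 + 2*a**2) = -4 + 2*a**2)
(M(R(d)) + 114)*77 = ((-4 + 2*0**2) + 114)*77 = ((-4 + 2*0) + 114)*77 = ((-4 + 0) + 114)*77 = (-4 + 114)*77 = 110*77 = 8470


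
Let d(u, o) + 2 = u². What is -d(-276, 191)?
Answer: -76174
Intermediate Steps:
d(u, o) = -2 + u²
-d(-276, 191) = -(-2 + (-276)²) = -(-2 + 76176) = -1*76174 = -76174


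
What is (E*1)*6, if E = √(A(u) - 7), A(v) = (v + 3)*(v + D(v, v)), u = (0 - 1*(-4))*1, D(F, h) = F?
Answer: 42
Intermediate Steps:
u = 4 (u = (0 + 4)*1 = 4*1 = 4)
A(v) = 2*v*(3 + v) (A(v) = (v + 3)*(v + v) = (3 + v)*(2*v) = 2*v*(3 + v))
E = 7 (E = √(2*4*(3 + 4) - 7) = √(2*4*7 - 7) = √(56 - 7) = √49 = 7)
(E*1)*6 = (7*1)*6 = 7*6 = 42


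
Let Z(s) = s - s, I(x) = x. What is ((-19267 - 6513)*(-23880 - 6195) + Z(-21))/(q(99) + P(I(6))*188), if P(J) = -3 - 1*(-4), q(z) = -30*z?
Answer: -387666750/1391 ≈ -2.7870e+5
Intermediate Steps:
P(J) = 1 (P(J) = -3 + 4 = 1)
Z(s) = 0
((-19267 - 6513)*(-23880 - 6195) + Z(-21))/(q(99) + P(I(6))*188) = ((-19267 - 6513)*(-23880 - 6195) + 0)/(-30*99 + 1*188) = (-25780*(-30075) + 0)/(-2970 + 188) = (775333500 + 0)/(-2782) = 775333500*(-1/2782) = -387666750/1391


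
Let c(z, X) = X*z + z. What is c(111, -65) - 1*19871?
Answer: -26975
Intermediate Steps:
c(z, X) = z + X*z
c(111, -65) - 1*19871 = 111*(1 - 65) - 1*19871 = 111*(-64) - 19871 = -7104 - 19871 = -26975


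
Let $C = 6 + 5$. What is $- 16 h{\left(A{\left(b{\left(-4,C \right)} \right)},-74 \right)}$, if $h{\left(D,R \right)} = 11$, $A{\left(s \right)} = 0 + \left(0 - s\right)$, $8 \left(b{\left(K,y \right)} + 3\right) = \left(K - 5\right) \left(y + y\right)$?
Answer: $-176$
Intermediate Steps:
$C = 11$
$b{\left(K,y \right)} = -3 + \frac{y \left(-5 + K\right)}{4}$ ($b{\left(K,y \right)} = -3 + \frac{\left(K - 5\right) \left(y + y\right)}{8} = -3 + \frac{\left(-5 + K\right) 2 y}{8} = -3 + \frac{2 y \left(-5 + K\right)}{8} = -3 + \frac{y \left(-5 + K\right)}{4}$)
$A{\left(s \right)} = - s$ ($A{\left(s \right)} = 0 - s = - s$)
$- 16 h{\left(A{\left(b{\left(-4,C \right)} \right)},-74 \right)} = \left(-16\right) 11 = -176$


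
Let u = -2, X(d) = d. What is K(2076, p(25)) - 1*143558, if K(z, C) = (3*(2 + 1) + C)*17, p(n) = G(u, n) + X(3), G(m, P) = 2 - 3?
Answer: -143371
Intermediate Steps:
G(m, P) = -1
p(n) = 2 (p(n) = -1 + 3 = 2)
K(z, C) = 153 + 17*C (K(z, C) = (3*3 + C)*17 = (9 + C)*17 = 153 + 17*C)
K(2076, p(25)) - 1*143558 = (153 + 17*2) - 1*143558 = (153 + 34) - 143558 = 187 - 143558 = -143371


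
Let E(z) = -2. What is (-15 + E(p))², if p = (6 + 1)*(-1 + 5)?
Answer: 289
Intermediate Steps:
p = 28 (p = 7*4 = 28)
(-15 + E(p))² = (-15 - 2)² = (-17)² = 289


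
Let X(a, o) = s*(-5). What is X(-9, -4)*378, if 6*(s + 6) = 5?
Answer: 9765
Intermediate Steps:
s = -31/6 (s = -6 + (⅙)*5 = -6 + ⅚ = -31/6 ≈ -5.1667)
X(a, o) = 155/6 (X(a, o) = -31/6*(-5) = 155/6)
X(-9, -4)*378 = (155/6)*378 = 9765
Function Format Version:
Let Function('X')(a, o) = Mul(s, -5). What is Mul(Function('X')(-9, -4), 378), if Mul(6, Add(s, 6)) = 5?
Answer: 9765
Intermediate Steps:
s = Rational(-31, 6) (s = Add(-6, Mul(Rational(1, 6), 5)) = Add(-6, Rational(5, 6)) = Rational(-31, 6) ≈ -5.1667)
Function('X')(a, o) = Rational(155, 6) (Function('X')(a, o) = Mul(Rational(-31, 6), -5) = Rational(155, 6))
Mul(Function('X')(-9, -4), 378) = Mul(Rational(155, 6), 378) = 9765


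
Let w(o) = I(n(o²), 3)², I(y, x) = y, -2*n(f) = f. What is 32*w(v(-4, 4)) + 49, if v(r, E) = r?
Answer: 2097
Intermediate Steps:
n(f) = -f/2
w(o) = o⁴/4 (w(o) = (-o²/2)² = o⁴/4)
32*w(v(-4, 4)) + 49 = 32*((¼)*(-4)⁴) + 49 = 32*((¼)*256) + 49 = 32*64 + 49 = 2048 + 49 = 2097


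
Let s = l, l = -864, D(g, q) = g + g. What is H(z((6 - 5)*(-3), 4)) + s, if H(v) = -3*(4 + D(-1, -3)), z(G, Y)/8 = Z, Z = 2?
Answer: -870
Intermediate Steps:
D(g, q) = 2*g
z(G, Y) = 16 (z(G, Y) = 8*2 = 16)
H(v) = -6 (H(v) = -3*(4 + 2*(-1)) = -3*(4 - 2) = -3*2 = -6)
s = -864
H(z((6 - 5)*(-3), 4)) + s = -6 - 864 = -870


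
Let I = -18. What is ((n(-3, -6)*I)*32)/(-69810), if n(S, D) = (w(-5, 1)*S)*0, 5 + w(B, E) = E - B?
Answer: 0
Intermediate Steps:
w(B, E) = -5 + E - B (w(B, E) = -5 + (E - B) = -5 + E - B)
n(S, D) = 0 (n(S, D) = ((-5 + 1 - 1*(-5))*S)*0 = ((-5 + 1 + 5)*S)*0 = (1*S)*0 = S*0 = 0)
((n(-3, -6)*I)*32)/(-69810) = ((0*(-18))*32)/(-69810) = (0*32)*(-1/69810) = 0*(-1/69810) = 0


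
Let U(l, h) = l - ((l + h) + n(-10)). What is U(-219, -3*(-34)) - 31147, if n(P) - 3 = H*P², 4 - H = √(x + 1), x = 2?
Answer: -31652 + 100*√3 ≈ -31479.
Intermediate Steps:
H = 4 - √3 (H = 4 - √(2 + 1) = 4 - √3 ≈ 2.2679)
n(P) = 3 + P²*(4 - √3) (n(P) = 3 + (4 - √3)*P² = 3 + P²*(4 - √3))
U(l, h) = -403 - h + 100*√3 (U(l, h) = l - ((l + h) + (3 + (-10)²*(4 - √3))) = l - ((h + l) + (3 + 100*(4 - √3))) = l - ((h + l) + (3 + (400 - 100*√3))) = l - ((h + l) + (403 - 100*√3)) = l - (403 + h + l - 100*√3) = l + (-403 - h - l + 100*√3) = -403 - h + 100*√3)
U(-219, -3*(-34)) - 31147 = (-403 - (-3)*(-34) + 100*√3) - 31147 = (-403 - 1*102 + 100*√3) - 31147 = (-403 - 102 + 100*√3) - 31147 = (-505 + 100*√3) - 31147 = -31652 + 100*√3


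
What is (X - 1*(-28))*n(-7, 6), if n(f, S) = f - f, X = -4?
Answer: 0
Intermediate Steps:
n(f, S) = 0
(X - 1*(-28))*n(-7, 6) = (-4 - 1*(-28))*0 = (-4 + 28)*0 = 24*0 = 0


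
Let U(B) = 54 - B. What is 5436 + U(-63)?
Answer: 5553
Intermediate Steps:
5436 + U(-63) = 5436 + (54 - 1*(-63)) = 5436 + (54 + 63) = 5436 + 117 = 5553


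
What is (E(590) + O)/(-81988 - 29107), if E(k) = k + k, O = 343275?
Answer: -68891/22219 ≈ -3.1005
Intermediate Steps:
E(k) = 2*k
(E(590) + O)/(-81988 - 29107) = (2*590 + 343275)/(-81988 - 29107) = (1180 + 343275)/(-111095) = 344455*(-1/111095) = -68891/22219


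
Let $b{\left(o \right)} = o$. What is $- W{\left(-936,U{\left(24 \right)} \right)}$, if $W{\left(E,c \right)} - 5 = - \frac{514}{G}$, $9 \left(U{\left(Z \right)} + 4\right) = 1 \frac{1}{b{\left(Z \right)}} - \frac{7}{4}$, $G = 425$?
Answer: $- \frac{1611}{425} \approx -3.7906$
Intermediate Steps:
$U{\left(Z \right)} = - \frac{151}{36} + \frac{1}{9 Z}$ ($U{\left(Z \right)} = -4 + \frac{1 \frac{1}{Z} - \frac{7}{4}}{9} = -4 + \frac{\frac{1}{Z} - \frac{7}{4}}{9} = -4 + \frac{- \frac{7}{4} + \frac{1}{Z}}{9} = -4 - \left(\frac{7}{36} - \frac{1}{9 Z}\right) = - \frac{151}{36} + \frac{1}{9 Z}$)
$W{\left(E,c \right)} = \frac{1611}{425}$ ($W{\left(E,c \right)} = 5 - \frac{514}{425} = \frac{1611}{425}$)
$- W{\left(-936,U{\left(24 \right)} \right)} = \left(-1\right) \frac{1611}{425} = - \frac{1611}{425}$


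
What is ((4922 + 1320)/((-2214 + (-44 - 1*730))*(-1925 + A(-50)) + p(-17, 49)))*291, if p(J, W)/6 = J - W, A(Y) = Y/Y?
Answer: 302737/958086 ≈ 0.31598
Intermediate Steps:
A(Y) = 1
p(J, W) = -6*W + 6*J (p(J, W) = 6*(J - W) = -6*W + 6*J)
((4922 + 1320)/((-2214 + (-44 - 1*730))*(-1925 + A(-50)) + p(-17, 49)))*291 = ((4922 + 1320)/((-2214 + (-44 - 1*730))*(-1925 + 1) + (-6*49 + 6*(-17))))*291 = (6242/((-2214 + (-44 - 730))*(-1924) + (-294 - 102)))*291 = (6242/((-2214 - 774)*(-1924) - 396))*291 = (6242/(-2988*(-1924) - 396))*291 = (6242/(5748912 - 396))*291 = (6242/5748516)*291 = (6242*(1/5748516))*291 = (3121/2874258)*291 = 302737/958086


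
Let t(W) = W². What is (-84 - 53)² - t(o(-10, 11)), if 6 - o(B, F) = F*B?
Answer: 5313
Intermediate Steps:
o(B, F) = 6 - B*F (o(B, F) = 6 - F*B = 6 - B*F)
(-84 - 53)² - t(o(-10, 11)) = (-84 - 53)² - (6 - 1*(-10)*11)² = (-137)² - (6 + 110)² = 18769 - 1*116² = 18769 - 1*13456 = 18769 - 13456 = 5313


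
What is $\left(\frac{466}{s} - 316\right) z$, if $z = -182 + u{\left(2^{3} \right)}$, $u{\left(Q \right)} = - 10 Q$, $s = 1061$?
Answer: $\frac{87720220}{1061} \approx 82677.0$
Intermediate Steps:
$z = -262$ ($z = -182 - 10 \cdot 2^{3} = -182 - 80 = -262$)
$\left(\frac{466}{s} - 316\right) z = \left(\frac{466}{1061} - 316\right) \left(-262\right) = \left(- \frac{334810}{1061}\right) \left(-262\right) = \frac{87720220}{1061}$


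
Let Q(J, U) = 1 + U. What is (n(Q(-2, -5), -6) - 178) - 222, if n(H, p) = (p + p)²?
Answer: -256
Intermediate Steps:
n(H, p) = 4*p² (n(H, p) = (2*p)² = 4*p²)
(n(Q(-2, -5), -6) - 178) - 222 = (4*(-6)² - 178) - 222 = (4*36 - 178) - 222 = (144 - 178) - 222 = -34 - 222 = -256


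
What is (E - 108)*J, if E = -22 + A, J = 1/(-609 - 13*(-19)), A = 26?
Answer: 52/181 ≈ 0.28729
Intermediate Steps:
J = -1/362 (J = 1/(-609 + 247) = 1/(-362) = -1/362 ≈ -0.0027624)
E = 4 (E = -22 + 26 = 4)
(E - 108)*J = (4 - 108)*(-1/362) = -104*(-1/362) = 52/181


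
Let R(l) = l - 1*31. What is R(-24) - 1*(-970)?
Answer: 915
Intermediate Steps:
R(l) = -31 + l (R(l) = l - 31 = -31 + l)
R(-24) - 1*(-970) = (-31 - 24) - 1*(-970) = -55 + 970 = 915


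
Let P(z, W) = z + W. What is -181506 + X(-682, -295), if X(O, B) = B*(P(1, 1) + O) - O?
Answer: 19776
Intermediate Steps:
P(z, W) = W + z
X(O, B) = -O + B*(2 + O) (X(O, B) = B*((1 + 1) + O) - O = B*(2 + O) - O = -O + B*(2 + O))
-181506 + X(-682, -295) = -181506 + (-1*(-682) + 2*(-295) - 295*(-682)) = -181506 + (682 - 590 + 201190) = -181506 + 201282 = 19776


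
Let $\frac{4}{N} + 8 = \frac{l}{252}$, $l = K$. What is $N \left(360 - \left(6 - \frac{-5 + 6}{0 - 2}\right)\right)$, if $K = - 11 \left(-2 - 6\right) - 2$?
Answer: $- \frac{178164}{965} \approx -184.63$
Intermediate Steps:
$K = 86$ ($K = - 11 \left(-2 - 6\right) - 2 = \left(-11\right) \left(-8\right) - 2 = 88 - 2 = 86$)
$l = 86$
$N = - \frac{504}{965}$ ($N = \frac{4}{-8 + \frac{86}{252}} = \frac{4}{-8 + 86 \cdot \frac{1}{252}} = \frac{4}{-8 + \frac{43}{126}} = \frac{4}{- \frac{965}{126}} = 4 \left(- \frac{126}{965}\right) = - \frac{504}{965} \approx -0.52228$)
$N \left(360 - \left(6 - \frac{-5 + 6}{0 - 2}\right)\right) = - \frac{504 \left(360 - \left(6 - \frac{-5 + 6}{0 - 2}\right)\right)}{965} = - \frac{504 \left(360 - \left(6 - \frac{1}{-2}\right)\right)}{965} = - \frac{504 \left(360 + \left(-6 + 1 \left(- \frac{1}{2}\right)\right)\right)}{965} = - \frac{504 \left(360 - \frac{13}{2}\right)}{965} = \left(- \frac{504}{965}\right) \frac{707}{2} = - \frac{178164}{965}$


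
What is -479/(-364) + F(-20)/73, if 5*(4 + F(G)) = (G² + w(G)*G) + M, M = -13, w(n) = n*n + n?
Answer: -2457977/132860 ≈ -18.500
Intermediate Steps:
w(n) = n + n² (w(n) = n² + n = n + n²)
F(G) = -33/5 + G²/5 + G²*(1 + G)/5 (F(G) = -4 + ((G² + (G*(1 + G))*G) - 13)/5 = -4 + ((G² + G²*(1 + G)) - 13)/5 = -4 + (-13 + G² + G²*(1 + G))/5 = -4 + (-13/5 + G²/5 + G²*(1 + G)/5) = -33/5 + G²/5 + G²*(1 + G)/5)
-479/(-364) + F(-20)/73 = -479/(-364) + (-33/5 + (⅕)*(-20)³ + (⅖)*(-20)²)/73 = -479*(-1/364) + (-33/5 + (⅕)*(-8000) + (⅖)*400)*(1/73) = 479/364 + (-33/5 - 1600 + 160)*(1/73) = 479/364 - 7233/5*1/73 = 479/364 - 7233/365 = -2457977/132860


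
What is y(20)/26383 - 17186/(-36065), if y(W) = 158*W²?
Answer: 2732726238/951502895 ≈ 2.8720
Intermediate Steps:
y(20)/26383 - 17186/(-36065) = (158*20²)/26383 - 17186/(-36065) = (158*400)*(1/26383) - 17186*(-1/36065) = 63200*(1/26383) + 17186/36065 = 63200/26383 + 17186/36065 = 2732726238/951502895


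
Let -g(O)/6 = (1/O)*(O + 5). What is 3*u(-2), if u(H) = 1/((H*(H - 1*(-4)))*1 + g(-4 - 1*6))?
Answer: -3/7 ≈ -0.42857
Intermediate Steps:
g(O) = -6*(5 + O)/O (g(O) = -6*1/O*(O + 5) = -6*(5 + O)/O)
u(H) = 1/(-3 + H*(4 + H)) (u(H) = 1/((H*(H - 1*(-4)))*1 + (-6 - 30/(-4 - 1*6))) = 1/((H*(H + 4))*1 + (-6 - 30/(-4 - 6))) = 1/((H*(4 + H))*1 + (-6 - 30/(-10))) = 1/(H*(4 + H) + (-6 - 30*(-⅒))) = 1/(H*(4 + H) + (-6 + 3)) = 1/(H*(4 + H) - 3) = 1/(-3 + H*(4 + H)))
3*u(-2) = 3/(-3 + (-2)² + 4*(-2)) = 3/(-3 + 4 - 8) = 3/(-7) = 3*(-⅐) = -3/7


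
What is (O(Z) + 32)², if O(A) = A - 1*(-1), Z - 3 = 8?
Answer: 1936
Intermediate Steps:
Z = 11 (Z = 3 + 8 = 11)
O(A) = 1 + A (O(A) = A + 1 = 1 + A)
(O(Z) + 32)² = ((1 + 11) + 32)² = (12 + 32)² = 44² = 1936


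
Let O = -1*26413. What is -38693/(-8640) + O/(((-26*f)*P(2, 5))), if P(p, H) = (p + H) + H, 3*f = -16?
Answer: -2559737/224640 ≈ -11.395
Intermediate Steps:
f = -16/3 (f = (1/3)*(-16) = -16/3 ≈ -5.3333)
P(p, H) = p + 2*H (P(p, H) = (H + p) + H = p + 2*H)
O = -26413
-38693/(-8640) + O/(((-26*f)*P(2, 5))) = -38693/(-8640) - 26413*3/(416*(2 + 2*5)) = -38693*(-1/8640) - 26413*3/(416*(2 + 10)) = 38693/8640 - 26413/((416/3)*12) = 38693/8640 - 26413/1664 = -2559737/224640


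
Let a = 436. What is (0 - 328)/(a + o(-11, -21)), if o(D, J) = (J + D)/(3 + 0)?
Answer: -246/319 ≈ -0.77116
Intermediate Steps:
o(D, J) = D/3 + J/3 (o(D, J) = (D + J)/3 = (D + J)*(⅓) = D/3 + J/3)
(0 - 328)/(a + o(-11, -21)) = (0 - 328)/(436 + ((⅓)*(-11) + (⅓)*(-21))) = -328/(436 + (-11/3 - 7)) = -328/(436 - 32/3) = -328/1276/3 = -328*3/1276 = -246/319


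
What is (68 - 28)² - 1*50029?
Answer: -48429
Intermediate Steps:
(68 - 28)² - 1*50029 = 40² - 50029 = 1600 - 50029 = -48429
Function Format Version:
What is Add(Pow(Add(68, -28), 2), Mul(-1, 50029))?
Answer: -48429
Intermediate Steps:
Add(Pow(Add(68, -28), 2), Mul(-1, 50029)) = Add(Pow(40, 2), -50029) = Add(1600, -50029) = -48429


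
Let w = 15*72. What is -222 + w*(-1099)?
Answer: -1187142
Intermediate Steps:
w = 1080
-222 + w*(-1099) = -222 + 1080*(-1099) = -222 - 1186920 = -1187142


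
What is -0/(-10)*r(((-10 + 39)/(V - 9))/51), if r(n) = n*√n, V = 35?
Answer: 0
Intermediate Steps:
r(n) = n^(3/2)
-0/(-10)*r(((-10 + 39)/(V - 9))/51) = -0/(-10)*(((-10 + 39)/(35 - 9))/51)^(3/2) = -0*(-⅒)*((29/26)*(1/51))^(3/2) = -0*((29*(1/26))*(1/51))^(3/2) = -0*((29/26)*(1/51))^(3/2) = -0*(29/1326)^(3/2) = -0*29*√38454/1758276 = -1*0 = 0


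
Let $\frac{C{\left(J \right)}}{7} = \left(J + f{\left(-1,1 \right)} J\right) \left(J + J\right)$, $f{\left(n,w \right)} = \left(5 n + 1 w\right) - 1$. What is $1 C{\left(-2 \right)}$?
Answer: $-224$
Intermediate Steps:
$f{\left(n,w \right)} = -1 + w + 5 n$ ($f{\left(n,w \right)} = \left(5 n + w\right) - 1 = \left(w + 5 n\right) - 1 = -1 + w + 5 n$)
$C{\left(J \right)} = - 56 J^{2}$ ($C{\left(J \right)} = 7 \left(J + \left(-1 + 1 + 5 \left(-1\right)\right) J\right) \left(J + J\right) = 7 \left(J + \left(-1 + 1 - 5\right) J\right) 2 J = 7 \left(J - 5 J\right) 2 J = 7 - 4 J 2 J = 7 \left(- 8 J^{2}\right) = - 56 J^{2}$)
$1 C{\left(-2 \right)} = 1 \left(- 56 \left(-2\right)^{2}\right) = 1 \left(\left(-56\right) 4\right) = 1 \left(-224\right) = -224$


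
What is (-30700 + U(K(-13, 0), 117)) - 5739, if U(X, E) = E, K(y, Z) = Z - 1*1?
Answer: -36322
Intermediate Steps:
K(y, Z) = -1 + Z (K(y, Z) = Z - 1 = -1 + Z)
(-30700 + U(K(-13, 0), 117)) - 5739 = (-30700 + 117) - 5739 = -30583 - 5739 = -36322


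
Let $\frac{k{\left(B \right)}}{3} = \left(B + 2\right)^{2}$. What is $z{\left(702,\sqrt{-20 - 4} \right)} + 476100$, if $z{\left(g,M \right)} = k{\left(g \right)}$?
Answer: $1962948$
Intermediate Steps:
$k{\left(B \right)} = 3 \left(2 + B\right)^{2}$ ($k{\left(B \right)} = 3 \left(B + 2\right)^{2} = 3 \left(2 + B\right)^{2}$)
$z{\left(g,M \right)} = 3 \left(2 + g\right)^{2}$
$z{\left(702,\sqrt{-20 - 4} \right)} + 476100 = 3 \left(2 + 702\right)^{2} + 476100 = 3 \cdot 704^{2} + 476100 = 3 \cdot 495616 + 476100 = 1486848 + 476100 = 1962948$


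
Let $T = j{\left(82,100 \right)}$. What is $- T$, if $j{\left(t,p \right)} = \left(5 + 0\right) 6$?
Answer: $-30$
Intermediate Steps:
$j{\left(t,p \right)} = 30$ ($j{\left(t,p \right)} = 5 \cdot 6 = 30$)
$T = 30$
$- T = \left(-1\right) 30 = -30$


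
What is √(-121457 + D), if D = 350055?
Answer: √228598 ≈ 478.12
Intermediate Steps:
√(-121457 + D) = √(-121457 + 350055) = √228598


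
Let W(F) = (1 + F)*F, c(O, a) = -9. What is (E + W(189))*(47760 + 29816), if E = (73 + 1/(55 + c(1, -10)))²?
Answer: 1692484144754/529 ≈ 3.1994e+9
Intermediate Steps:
W(F) = F*(1 + F)
E = 11282881/2116 (E = (73 + 1/(55 - 9))² = (73 + 1/46)² = (3359/46)² = 11282881/2116 ≈ 5332.2)
(E + W(189))*(47760 + 29816) = (11282881/2116 + 189*(1 + 189))*(47760 + 29816) = (11282881/2116 + 189*190)*77576 = (11282881/2116 + 35910)*77576 = (87268441/2116)*77576 = 1692484144754/529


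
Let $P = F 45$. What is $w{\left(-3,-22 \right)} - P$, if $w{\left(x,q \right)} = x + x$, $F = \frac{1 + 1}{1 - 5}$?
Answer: $\frac{33}{2} \approx 16.5$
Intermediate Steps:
$F = - \frac{1}{2}$ ($F = \frac{2}{-4} = 2 \left(- \frac{1}{4}\right) = - \frac{1}{2} \approx -0.5$)
$w{\left(x,q \right)} = 2 x$
$P = - \frac{45}{2}$ ($P = \left(- \frac{1}{2}\right) 45 = - \frac{45}{2} \approx -22.5$)
$w{\left(-3,-22 \right)} - P = 2 \left(-3\right) - - \frac{45}{2} = -6 + \frac{45}{2} = \frac{33}{2}$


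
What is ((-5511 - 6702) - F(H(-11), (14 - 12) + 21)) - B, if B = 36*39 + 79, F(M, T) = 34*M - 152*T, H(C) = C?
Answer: -9826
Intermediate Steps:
F(M, T) = -152*T + 34*M
B = 1483 (B = 1404 + 79 = 1483)
((-5511 - 6702) - F(H(-11), (14 - 12) + 21)) - B = ((-5511 - 6702) - (-152*((14 - 12) + 21) + 34*(-11))) - 1*1483 = (-12213 - (-152*(2 + 21) - 374)) - 1483 = (-12213 - (-152*23 - 374)) - 1483 = (-12213 - (-3496 - 374)) - 1483 = (-12213 - 1*(-3870)) - 1483 = (-12213 + 3870) - 1483 = -8343 - 1483 = -9826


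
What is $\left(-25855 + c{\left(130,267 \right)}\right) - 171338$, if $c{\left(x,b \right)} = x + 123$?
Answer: $-196940$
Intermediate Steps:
$c{\left(x,b \right)} = 123 + x$
$\left(-25855 + c{\left(130,267 \right)}\right) - 171338 = \left(-25855 + \left(123 + 130\right)\right) - 171338 = \left(-25855 + 253\right) - 171338 = -25602 - 171338 = -196940$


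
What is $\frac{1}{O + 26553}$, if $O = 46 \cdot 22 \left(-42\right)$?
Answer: $- \frac{1}{15951} \approx -6.2692 \cdot 10^{-5}$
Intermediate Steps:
$O = -42504$ ($O = 1012 \left(-42\right) = -42504$)
$\frac{1}{O + 26553} = \frac{1}{-42504 + 26553} = \frac{1}{-15951} = - \frac{1}{15951}$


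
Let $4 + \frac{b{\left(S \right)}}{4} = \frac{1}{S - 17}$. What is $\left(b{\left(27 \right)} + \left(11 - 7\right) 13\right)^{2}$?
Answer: $\frac{33124}{25} \approx 1325.0$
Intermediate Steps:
$b{\left(S \right)} = -16 + \frac{4}{-17 + S}$ ($b{\left(S \right)} = -16 + \frac{4}{S - 17} = -16 + \frac{4}{-17 + S}$)
$\left(b{\left(27 \right)} + \left(11 - 7\right) 13\right)^{2} = \left(\frac{4 \left(69 - 108\right)}{-17 + 27} + \left(11 - 7\right) 13\right)^{2} = \left(\frac{4 \left(69 - 108\right)}{10} + 4 \cdot 13\right)^{2} = \left(4 \cdot \frac{1}{10} \left(-39\right) + 52\right)^{2} = \left(- \frac{78}{5} + 52\right)^{2} = \left(\frac{182}{5}\right)^{2} = \frac{33124}{25}$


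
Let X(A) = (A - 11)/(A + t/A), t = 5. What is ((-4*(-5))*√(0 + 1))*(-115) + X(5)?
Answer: -2301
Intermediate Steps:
X(A) = (-11 + A)/(A + 5/A) (X(A) = (A - 11)/(A + 5/A) = (-11 + A)/(A + 5/A))
((-4*(-5))*√(0 + 1))*(-115) + X(5) = ((-4*(-5))*√(0 + 1))*(-115) + 5*(-11 + 5)/(5 + 5²) = (20*√1)*(-115) + 5*(-6)/(5 + 25) = (20*1)*(-115) + 5*(-6)/30 = 20*(-115) + 5*(1/30)*(-6) = -2300 - 1 = -2301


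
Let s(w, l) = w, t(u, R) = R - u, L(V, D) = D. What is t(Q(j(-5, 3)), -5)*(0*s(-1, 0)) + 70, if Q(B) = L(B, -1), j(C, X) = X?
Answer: 70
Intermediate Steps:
Q(B) = -1
t(Q(j(-5, 3)), -5)*(0*s(-1, 0)) + 70 = (-5 - 1*(-1))*(0*(-1)) + 70 = (-5 + 1)*0 + 70 = -4*0 + 70 = 0 + 70 = 70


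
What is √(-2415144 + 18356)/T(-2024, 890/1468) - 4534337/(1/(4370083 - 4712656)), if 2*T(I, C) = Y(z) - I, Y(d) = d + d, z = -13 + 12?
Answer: 1553341429101 + 2*I*√599197/1011 ≈ 1.5533e+12 + 1.5313*I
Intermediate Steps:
z = -1
Y(d) = 2*d
T(I, C) = -1 - I/2 (T(I, C) = (2*(-1) - I)/2 = (-2 - I)/2 = -1 - I/2)
√(-2415144 + 18356)/T(-2024, 890/1468) - 4534337/(1/(4370083 - 4712656)) = √(-2415144 + 18356)/(-1 - ½*(-2024)) - 4534337/(1/(4370083 - 4712656)) = √(-2396788)/(-1 + 1012) - 4534337/(1/(-342573)) = (2*I*√599197)/1011 - 4534337/(-1/342573) = (2*I*√599197)*(1/1011) - 4534337*(-342573) = 2*I*√599197/1011 + 1553341429101 = 1553341429101 + 2*I*√599197/1011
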